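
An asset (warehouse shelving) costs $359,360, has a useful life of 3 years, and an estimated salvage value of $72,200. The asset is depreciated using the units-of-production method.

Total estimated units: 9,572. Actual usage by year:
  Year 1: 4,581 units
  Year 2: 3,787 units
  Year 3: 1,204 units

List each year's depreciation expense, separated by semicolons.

Depreciable base = $359,360 − $72,200 = $287,160.
Rate = $287,160 / 9,572 units = $30 per unit.
Year 1: 4,581 × $30 = $137,430. Book value $221,930.
Year 2: 3,787 × $30 = $113,610. Book value $108,320.
Year 3: 1,204 × $30 = $36,120. Book value $72,200.

$137,430; $113,610; $36,120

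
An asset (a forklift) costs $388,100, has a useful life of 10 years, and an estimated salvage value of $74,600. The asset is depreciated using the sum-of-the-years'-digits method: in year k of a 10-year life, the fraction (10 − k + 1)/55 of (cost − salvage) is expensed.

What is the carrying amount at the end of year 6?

Depreciable base = $388,100 − $74,600 = $313,500.
Sum of the years' digits = 10+9+8+7+6+5+4+3+2+1 = 55.
Year 1: $313,500 × 10/55 = $57,000. Book value $331,100.
Year 2: $313,500 × 9/55 = $51,300. Book value $279,800.
Year 3: $313,500 × 8/55 = $45,600. Book value $234,200.
Year 4: $313,500 × 7/55 = $39,900. Book value $194,300.
Year 5: $313,500 × 6/55 = $34,200. Book value $160,100.
Year 6: $313,500 × 5/55 = $28,500. Book value $131,600.

$131,600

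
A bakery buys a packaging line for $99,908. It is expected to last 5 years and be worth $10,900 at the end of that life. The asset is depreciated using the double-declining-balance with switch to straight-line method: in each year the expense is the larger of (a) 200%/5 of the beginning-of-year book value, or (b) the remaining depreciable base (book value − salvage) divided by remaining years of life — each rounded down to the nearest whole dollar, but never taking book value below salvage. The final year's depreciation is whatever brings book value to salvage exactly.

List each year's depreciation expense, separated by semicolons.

Depreciable base = $99,908 − $10,900 = $89,008.
Year 1: DB = ⌊$99,908 × 200%/5⌋ = $39,963; SL = ⌊$89,008/5⌋ = $17,801 → take DB $39,963. Book value $59,945.
Year 2: DB = ⌊$59,945 × 200%/5⌋ = $23,978; SL = ⌊$49,045/4⌋ = $12,261 → take DB $23,978. Book value $35,967.
Year 3: DB = ⌊$35,967 × 200%/5⌋ = $14,386; SL = ⌊$25,067/3⌋ = $8,355 → take DB $14,386. Book value $21,581.
Year 4: DB = ⌊$21,581 × 200%/5⌋ = $8,632; SL = ⌊$10,681/2⌋ = $5,340 → take DB $8,632. Book value $12,949.
Year 5 (final): $12,949 − $10,900 = $2,049. Book value $10,900.

$39,963; $23,978; $14,386; $8,632; $2,049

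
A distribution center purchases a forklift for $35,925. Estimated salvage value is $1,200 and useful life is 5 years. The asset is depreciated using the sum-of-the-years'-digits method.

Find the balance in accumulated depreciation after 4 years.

Depreciable base = $35,925 − $1,200 = $34,725.
Sum of the years' digits = 5+4+3+2+1 = 15.
Year 1: $34,725 × 5/15 = $11,575. Book value $24,350.
Year 2: $34,725 × 4/15 = $9,260. Book value $15,090.
Year 3: $34,725 × 3/15 = $6,945. Book value $8,145.
Year 4: $34,725 × 2/15 = $4,630. Book value $3,515.
Accumulated through year 4 = $35,925 − $3,515 = $32,410.

$32,410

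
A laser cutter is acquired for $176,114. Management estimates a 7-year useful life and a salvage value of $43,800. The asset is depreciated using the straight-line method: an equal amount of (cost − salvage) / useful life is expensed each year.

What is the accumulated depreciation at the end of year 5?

$94,510

Depreciable base = $176,114 − $43,800 = $132,314.
Annual expense = $132,314 / 7 = $18,902.
End of year 1: book value $157,212.
End of year 2: book value $138,310.
End of year 3: book value $119,408.
End of year 4: book value $100,506.
End of year 5: book value $81,604.
Accumulated through year 5 = $176,114 − $81,604 = $94,510.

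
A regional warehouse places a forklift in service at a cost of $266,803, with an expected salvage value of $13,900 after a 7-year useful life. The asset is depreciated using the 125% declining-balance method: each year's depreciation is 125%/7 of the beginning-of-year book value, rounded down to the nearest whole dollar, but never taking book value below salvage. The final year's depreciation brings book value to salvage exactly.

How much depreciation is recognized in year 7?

Depreciable base = $266,803 − $13,900 = $252,903.
Year 1: ⌊$266,803 × 125%/7⌋ = $47,643. Book value $219,160.
Year 2: ⌊$219,160 × 125%/7⌋ = $39,135. Book value $180,025.
Year 3: ⌊$180,025 × 125%/7⌋ = $32,147. Book value $147,878.
Year 4: ⌊$147,878 × 125%/7⌋ = $26,406. Book value $121,472.
Year 5: ⌊$121,472 × 125%/7⌋ = $21,691. Book value $99,781.
Year 6: ⌊$99,781 × 125%/7⌋ = $17,818. Book value $81,963.
Year 7 (final): $81,963 − $13,900 = $68,063. Book value $13,900.

$68,063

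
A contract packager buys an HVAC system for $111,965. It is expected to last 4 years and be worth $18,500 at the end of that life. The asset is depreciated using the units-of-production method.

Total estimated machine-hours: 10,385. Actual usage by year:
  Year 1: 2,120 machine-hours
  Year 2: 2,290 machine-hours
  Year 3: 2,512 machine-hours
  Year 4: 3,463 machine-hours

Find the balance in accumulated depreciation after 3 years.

Depreciable base = $111,965 − $18,500 = $93,465.
Rate = $93,465 / 10,385 machine-hours = $9 per machine-hour.
Year 1: 2,120 × $9 = $19,080. Book value $92,885.
Year 2: 2,290 × $9 = $20,610. Book value $72,275.
Year 3: 2,512 × $9 = $22,608. Book value $49,667.
Accumulated through year 3 = $111,965 − $49,667 = $62,298.

$62,298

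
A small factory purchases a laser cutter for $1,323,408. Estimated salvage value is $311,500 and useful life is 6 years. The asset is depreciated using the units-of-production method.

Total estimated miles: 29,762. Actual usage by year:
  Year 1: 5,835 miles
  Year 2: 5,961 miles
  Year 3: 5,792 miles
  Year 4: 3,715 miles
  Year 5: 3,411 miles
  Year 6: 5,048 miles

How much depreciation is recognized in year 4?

$126,310

Depreciable base = $1,323,408 − $311,500 = $1,011,908.
Rate = $1,011,908 / 29,762 miles = $34 per mile.
Year 1: 5,835 × $34 = $198,390. Book value $1,125,018.
Year 2: 5,961 × $34 = $202,674. Book value $922,344.
Year 3: 5,792 × $34 = $196,928. Book value $725,416.
Year 4: 3,715 × $34 = $126,310. Book value $599,106.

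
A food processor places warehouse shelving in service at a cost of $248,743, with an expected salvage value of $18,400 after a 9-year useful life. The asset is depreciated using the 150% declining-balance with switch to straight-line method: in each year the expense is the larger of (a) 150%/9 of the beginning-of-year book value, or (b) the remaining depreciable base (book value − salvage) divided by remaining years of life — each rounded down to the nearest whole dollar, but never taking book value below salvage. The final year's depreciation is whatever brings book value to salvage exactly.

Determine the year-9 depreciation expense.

Depreciable base = $248,743 − $18,400 = $230,343.
Year 1: DB = ⌊$248,743 × 150%/9⌋ = $41,457; SL = ⌊$230,343/9⌋ = $25,593 → take DB $41,457. Book value $207,286.
Year 2: DB = ⌊$207,286 × 150%/9⌋ = $34,547; SL = ⌊$188,886/8⌋ = $23,610 → take DB $34,547. Book value $172,739.
Year 3: DB = ⌊$172,739 × 150%/9⌋ = $28,789; SL = ⌊$154,339/7⌋ = $22,048 → take DB $28,789. Book value $143,950.
Year 4: DB = ⌊$143,950 × 150%/9⌋ = $23,991; SL = ⌊$125,550/6⌋ = $20,925 → take DB $23,991. Book value $119,959.
Year 5: DB = ⌊$119,959 × 150%/9⌋ = $19,993; SL = ⌊$101,559/5⌋ = $20,311 → take SL $20,311. Book value $99,648.
Year 6: DB = ⌊$99,648 × 150%/9⌋ = $16,608; SL = ⌊$81,248/4⌋ = $20,312 → take SL $20,312. Book value $79,336.
Year 7: DB = ⌊$79,336 × 150%/9⌋ = $13,222; SL = ⌊$60,936/3⌋ = $20,312 → take SL $20,312. Book value $59,024.
Year 8: DB = ⌊$59,024 × 150%/9⌋ = $9,837; SL = ⌊$40,624/2⌋ = $20,312 → take SL $20,312. Book value $38,712.
Year 9 (final): $38,712 − $18,400 = $20,312. Book value $18,400.

$20,312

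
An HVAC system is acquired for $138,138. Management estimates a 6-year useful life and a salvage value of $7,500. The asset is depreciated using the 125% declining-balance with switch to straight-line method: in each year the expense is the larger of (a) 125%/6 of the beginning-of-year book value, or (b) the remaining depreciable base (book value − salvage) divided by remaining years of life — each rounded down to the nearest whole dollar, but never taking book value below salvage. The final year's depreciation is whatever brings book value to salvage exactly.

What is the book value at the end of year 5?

Depreciable base = $138,138 − $7,500 = $130,638.
Year 1: DB = ⌊$138,138 × 125%/6⌋ = $28,778; SL = ⌊$130,638/6⌋ = $21,773 → take DB $28,778. Book value $109,360.
Year 2: DB = ⌊$109,360 × 125%/6⌋ = $22,783; SL = ⌊$101,860/5⌋ = $20,372 → take DB $22,783. Book value $86,577.
Year 3: DB = ⌊$86,577 × 125%/6⌋ = $18,036; SL = ⌊$79,077/4⌋ = $19,769 → take SL $19,769. Book value $66,808.
Year 4: DB = ⌊$66,808 × 125%/6⌋ = $13,918; SL = ⌊$59,308/3⌋ = $19,769 → take SL $19,769. Book value $47,039.
Year 5: DB = ⌊$47,039 × 125%/6⌋ = $9,799; SL = ⌊$39,539/2⌋ = $19,769 → take SL $19,769. Book value $27,270.

$27,270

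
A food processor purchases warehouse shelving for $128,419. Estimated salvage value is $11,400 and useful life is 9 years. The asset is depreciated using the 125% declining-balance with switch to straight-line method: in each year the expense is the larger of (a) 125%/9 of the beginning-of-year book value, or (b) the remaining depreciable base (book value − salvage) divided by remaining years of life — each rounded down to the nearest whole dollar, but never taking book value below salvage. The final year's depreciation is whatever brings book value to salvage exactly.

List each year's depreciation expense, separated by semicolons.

$17,835; $15,358; $13,225; $11,766; $11,767; $11,767; $11,767; $11,767; $11,767

Depreciable base = $128,419 − $11,400 = $117,019.
Year 1: DB = ⌊$128,419 × 125%/9⌋ = $17,835; SL = ⌊$117,019/9⌋ = $13,002 → take DB $17,835. Book value $110,584.
Year 2: DB = ⌊$110,584 × 125%/9⌋ = $15,358; SL = ⌊$99,184/8⌋ = $12,398 → take DB $15,358. Book value $95,226.
Year 3: DB = ⌊$95,226 × 125%/9⌋ = $13,225; SL = ⌊$83,826/7⌋ = $11,975 → take DB $13,225. Book value $82,001.
Year 4: DB = ⌊$82,001 × 125%/9⌋ = $11,389; SL = ⌊$70,601/6⌋ = $11,766 → take SL $11,766. Book value $70,235.
Year 5: DB = ⌊$70,235 × 125%/9⌋ = $9,754; SL = ⌊$58,835/5⌋ = $11,767 → take SL $11,767. Book value $58,468.
Year 6: DB = ⌊$58,468 × 125%/9⌋ = $8,120; SL = ⌊$47,068/4⌋ = $11,767 → take SL $11,767. Book value $46,701.
Year 7: DB = ⌊$46,701 × 125%/9⌋ = $6,486; SL = ⌊$35,301/3⌋ = $11,767 → take SL $11,767. Book value $34,934.
Year 8: DB = ⌊$34,934 × 125%/9⌋ = $4,851; SL = ⌊$23,534/2⌋ = $11,767 → take SL $11,767. Book value $23,167.
Year 9 (final): $23,167 − $11,400 = $11,767. Book value $11,400.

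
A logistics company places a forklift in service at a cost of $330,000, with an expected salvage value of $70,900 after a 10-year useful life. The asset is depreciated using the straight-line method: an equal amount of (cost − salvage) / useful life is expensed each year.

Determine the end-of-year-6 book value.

Depreciable base = $330,000 − $70,900 = $259,100.
Annual expense = $259,100 / 10 = $25,910.
End of year 1: book value $304,090.
End of year 2: book value $278,180.
End of year 3: book value $252,270.
End of year 4: book value $226,360.
End of year 5: book value $200,450.
End of year 6: book value $174,540.

$174,540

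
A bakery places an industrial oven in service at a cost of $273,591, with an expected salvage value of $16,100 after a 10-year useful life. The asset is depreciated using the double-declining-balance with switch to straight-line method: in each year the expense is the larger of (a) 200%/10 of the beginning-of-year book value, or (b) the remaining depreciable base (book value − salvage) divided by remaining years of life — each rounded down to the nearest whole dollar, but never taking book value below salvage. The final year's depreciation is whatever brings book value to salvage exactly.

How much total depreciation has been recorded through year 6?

Depreciable base = $273,591 − $16,100 = $257,491.
Year 1: DB = ⌊$273,591 × 200%/10⌋ = $54,718; SL = ⌊$257,491/10⌋ = $25,749 → take DB $54,718. Book value $218,873.
Year 2: DB = ⌊$218,873 × 200%/10⌋ = $43,774; SL = ⌊$202,773/9⌋ = $22,530 → take DB $43,774. Book value $175,099.
Year 3: DB = ⌊$175,099 × 200%/10⌋ = $35,019; SL = ⌊$158,999/8⌋ = $19,874 → take DB $35,019. Book value $140,080.
Year 4: DB = ⌊$140,080 × 200%/10⌋ = $28,016; SL = ⌊$123,980/7⌋ = $17,711 → take DB $28,016. Book value $112,064.
Year 5: DB = ⌊$112,064 × 200%/10⌋ = $22,412; SL = ⌊$95,964/6⌋ = $15,994 → take DB $22,412. Book value $89,652.
Year 6: DB = ⌊$89,652 × 200%/10⌋ = $17,930; SL = ⌊$73,552/5⌋ = $14,710 → take DB $17,930. Book value $71,722.
Accumulated through year 6 = $273,591 − $71,722 = $201,869.

$201,869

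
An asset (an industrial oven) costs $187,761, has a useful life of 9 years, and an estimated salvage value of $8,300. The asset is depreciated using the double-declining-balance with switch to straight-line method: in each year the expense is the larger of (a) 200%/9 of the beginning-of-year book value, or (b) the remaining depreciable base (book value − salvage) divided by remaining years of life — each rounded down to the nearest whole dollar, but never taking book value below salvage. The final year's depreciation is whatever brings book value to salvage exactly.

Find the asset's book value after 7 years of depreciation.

$30,478

Depreciable base = $187,761 − $8,300 = $179,461.
Year 1: DB = ⌊$187,761 × 200%/9⌋ = $41,724; SL = ⌊$179,461/9⌋ = $19,940 → take DB $41,724. Book value $146,037.
Year 2: DB = ⌊$146,037 × 200%/9⌋ = $32,452; SL = ⌊$137,737/8⌋ = $17,217 → take DB $32,452. Book value $113,585.
Year 3: DB = ⌊$113,585 × 200%/9⌋ = $25,241; SL = ⌊$105,285/7⌋ = $15,040 → take DB $25,241. Book value $88,344.
Year 4: DB = ⌊$88,344 × 200%/9⌋ = $19,632; SL = ⌊$80,044/6⌋ = $13,340 → take DB $19,632. Book value $68,712.
Year 5: DB = ⌊$68,712 × 200%/9⌋ = $15,269; SL = ⌊$60,412/5⌋ = $12,082 → take DB $15,269. Book value $53,443.
Year 6: DB = ⌊$53,443 × 200%/9⌋ = $11,876; SL = ⌊$45,143/4⌋ = $11,285 → take DB $11,876. Book value $41,567.
Year 7: DB = ⌊$41,567 × 200%/9⌋ = $9,237; SL = ⌊$33,267/3⌋ = $11,089 → take SL $11,089. Book value $30,478.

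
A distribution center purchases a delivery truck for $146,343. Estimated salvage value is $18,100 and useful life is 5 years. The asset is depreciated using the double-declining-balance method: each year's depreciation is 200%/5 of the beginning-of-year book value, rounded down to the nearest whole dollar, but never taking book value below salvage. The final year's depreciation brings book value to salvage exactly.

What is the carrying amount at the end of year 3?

Depreciable base = $146,343 − $18,100 = $128,243.
Year 1: ⌊$146,343 × 200%/5⌋ = $58,537. Book value $87,806.
Year 2: ⌊$87,806 × 200%/5⌋ = $35,122. Book value $52,684.
Year 3: ⌊$52,684 × 200%/5⌋ = $21,073. Book value $31,611.

$31,611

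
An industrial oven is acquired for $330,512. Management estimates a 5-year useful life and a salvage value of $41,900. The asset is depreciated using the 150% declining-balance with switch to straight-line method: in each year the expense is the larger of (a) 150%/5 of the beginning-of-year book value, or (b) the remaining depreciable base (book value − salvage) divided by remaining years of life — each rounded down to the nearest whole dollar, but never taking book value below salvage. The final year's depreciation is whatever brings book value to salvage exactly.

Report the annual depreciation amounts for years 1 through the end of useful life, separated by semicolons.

$99,153; $69,407; $48,585; $35,733; $35,734

Depreciable base = $330,512 − $41,900 = $288,612.
Year 1: DB = ⌊$330,512 × 150%/5⌋ = $99,153; SL = ⌊$288,612/5⌋ = $57,722 → take DB $99,153. Book value $231,359.
Year 2: DB = ⌊$231,359 × 150%/5⌋ = $69,407; SL = ⌊$189,459/4⌋ = $47,364 → take DB $69,407. Book value $161,952.
Year 3: DB = ⌊$161,952 × 150%/5⌋ = $48,585; SL = ⌊$120,052/3⌋ = $40,017 → take DB $48,585. Book value $113,367.
Year 4: DB = ⌊$113,367 × 150%/5⌋ = $34,010; SL = ⌊$71,467/2⌋ = $35,733 → take SL $35,733. Book value $77,634.
Year 5 (final): $77,634 − $41,900 = $35,734. Book value $41,900.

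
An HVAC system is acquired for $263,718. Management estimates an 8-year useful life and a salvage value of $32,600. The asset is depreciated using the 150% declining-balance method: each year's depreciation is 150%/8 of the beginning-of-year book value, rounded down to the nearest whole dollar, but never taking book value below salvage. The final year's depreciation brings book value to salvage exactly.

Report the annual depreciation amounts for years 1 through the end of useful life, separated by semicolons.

$49,447; $40,175; $32,643; $26,522; $21,549; $17,509; $14,226; $29,047

Depreciable base = $263,718 − $32,600 = $231,118.
Year 1: ⌊$263,718 × 150%/8⌋ = $49,447. Book value $214,271.
Year 2: ⌊$214,271 × 150%/8⌋ = $40,175. Book value $174,096.
Year 3: ⌊$174,096 × 150%/8⌋ = $32,643. Book value $141,453.
Year 4: ⌊$141,453 × 150%/8⌋ = $26,522. Book value $114,931.
Year 5: ⌊$114,931 × 150%/8⌋ = $21,549. Book value $93,382.
Year 6: ⌊$93,382 × 150%/8⌋ = $17,509. Book value $75,873.
Year 7: ⌊$75,873 × 150%/8⌋ = $14,226. Book value $61,647.
Year 8 (final): $61,647 − $32,600 = $29,047. Book value $32,600.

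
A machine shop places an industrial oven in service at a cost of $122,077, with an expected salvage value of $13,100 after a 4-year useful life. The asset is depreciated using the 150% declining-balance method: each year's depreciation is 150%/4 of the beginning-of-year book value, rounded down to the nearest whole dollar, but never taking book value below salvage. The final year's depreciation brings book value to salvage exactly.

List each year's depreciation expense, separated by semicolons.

$45,778; $28,612; $17,882; $16,705

Depreciable base = $122,077 − $13,100 = $108,977.
Year 1: ⌊$122,077 × 150%/4⌋ = $45,778. Book value $76,299.
Year 2: ⌊$76,299 × 150%/4⌋ = $28,612. Book value $47,687.
Year 3: ⌊$47,687 × 150%/4⌋ = $17,882. Book value $29,805.
Year 4 (final): $29,805 − $13,100 = $16,705. Book value $13,100.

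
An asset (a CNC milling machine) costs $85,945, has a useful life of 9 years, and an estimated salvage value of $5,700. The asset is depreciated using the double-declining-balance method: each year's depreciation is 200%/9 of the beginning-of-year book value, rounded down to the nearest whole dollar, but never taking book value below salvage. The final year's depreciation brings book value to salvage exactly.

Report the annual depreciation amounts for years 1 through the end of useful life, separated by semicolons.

Depreciable base = $85,945 − $5,700 = $80,245.
Year 1: ⌊$85,945 × 200%/9⌋ = $19,098. Book value $66,847.
Year 2: ⌊$66,847 × 200%/9⌋ = $14,854. Book value $51,993.
Year 3: ⌊$51,993 × 200%/9⌋ = $11,554. Book value $40,439.
Year 4: ⌊$40,439 × 200%/9⌋ = $8,986. Book value $31,453.
Year 5: ⌊$31,453 × 200%/9⌋ = $6,989. Book value $24,464.
Year 6: ⌊$24,464 × 200%/9⌋ = $5,436. Book value $19,028.
Year 7: ⌊$19,028 × 200%/9⌋ = $4,228. Book value $14,800.
Year 8: ⌊$14,800 × 200%/9⌋ = $3,288. Book value $11,512.
Year 9 (final): $11,512 − $5,700 = $5,812. Book value $5,700.

$19,098; $14,854; $11,554; $8,986; $6,989; $5,436; $4,228; $3,288; $5,812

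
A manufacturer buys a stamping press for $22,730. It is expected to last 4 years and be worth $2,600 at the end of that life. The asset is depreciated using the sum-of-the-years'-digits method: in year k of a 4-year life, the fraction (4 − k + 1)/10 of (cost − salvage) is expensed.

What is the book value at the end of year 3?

$4,613

Depreciable base = $22,730 − $2,600 = $20,130.
Sum of the years' digits = 4+3+2+1 = 10.
Year 1: $20,130 × 4/10 = $8,052. Book value $14,678.
Year 2: $20,130 × 3/10 = $6,039. Book value $8,639.
Year 3: $20,130 × 2/10 = $4,026. Book value $4,613.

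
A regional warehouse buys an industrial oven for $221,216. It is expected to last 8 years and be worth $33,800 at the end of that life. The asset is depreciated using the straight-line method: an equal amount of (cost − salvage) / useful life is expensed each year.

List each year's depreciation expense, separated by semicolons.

$23,427; $23,427; $23,427; $23,427; $23,427; $23,427; $23,427; $23,427

Depreciable base = $221,216 − $33,800 = $187,416.
Annual expense = $187,416 / 8 = $23,427.
End of year 1: book value $197,789.
End of year 2: book value $174,362.
End of year 3: book value $150,935.
End of year 4: book value $127,508.
End of year 5: book value $104,081.
End of year 6: book value $80,654.
End of year 7: book value $57,227.
End of year 8: book value $33,800.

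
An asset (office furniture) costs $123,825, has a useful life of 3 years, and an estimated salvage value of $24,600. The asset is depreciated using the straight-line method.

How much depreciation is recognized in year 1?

$33,075

Depreciable base = $123,825 − $24,600 = $99,225.
Annual expense = $99,225 / 3 = $33,075.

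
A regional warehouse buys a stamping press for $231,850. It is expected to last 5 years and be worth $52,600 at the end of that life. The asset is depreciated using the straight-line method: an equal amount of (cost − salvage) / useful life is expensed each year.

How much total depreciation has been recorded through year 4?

Depreciable base = $231,850 − $52,600 = $179,250.
Annual expense = $179,250 / 5 = $35,850.
End of year 1: book value $196,000.
End of year 2: book value $160,150.
End of year 3: book value $124,300.
End of year 4: book value $88,450.
Accumulated through year 4 = $231,850 − $88,450 = $143,400.

$143,400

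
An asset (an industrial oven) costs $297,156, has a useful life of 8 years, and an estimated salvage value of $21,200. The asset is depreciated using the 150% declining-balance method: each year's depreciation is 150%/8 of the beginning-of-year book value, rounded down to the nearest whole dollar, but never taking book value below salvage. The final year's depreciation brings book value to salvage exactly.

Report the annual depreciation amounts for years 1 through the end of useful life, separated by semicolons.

Depreciable base = $297,156 − $21,200 = $275,956.
Year 1: ⌊$297,156 × 150%/8⌋ = $55,716. Book value $241,440.
Year 2: ⌊$241,440 × 150%/8⌋ = $45,270. Book value $196,170.
Year 3: ⌊$196,170 × 150%/8⌋ = $36,781. Book value $159,389.
Year 4: ⌊$159,389 × 150%/8⌋ = $29,885. Book value $129,504.
Year 5: ⌊$129,504 × 150%/8⌋ = $24,282. Book value $105,222.
Year 6: ⌊$105,222 × 150%/8⌋ = $19,729. Book value $85,493.
Year 7: ⌊$85,493 × 150%/8⌋ = $16,029. Book value $69,464.
Year 8 (final): $69,464 − $21,200 = $48,264. Book value $21,200.

$55,716; $45,270; $36,781; $29,885; $24,282; $19,729; $16,029; $48,264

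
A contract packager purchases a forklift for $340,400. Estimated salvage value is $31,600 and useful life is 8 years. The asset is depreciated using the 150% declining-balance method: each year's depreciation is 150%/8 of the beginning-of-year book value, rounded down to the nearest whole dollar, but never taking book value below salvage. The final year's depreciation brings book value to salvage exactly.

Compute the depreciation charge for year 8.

$47,973

Depreciable base = $340,400 − $31,600 = $308,800.
Year 1: ⌊$340,400 × 150%/8⌋ = $63,825. Book value $276,575.
Year 2: ⌊$276,575 × 150%/8⌋ = $51,857. Book value $224,718.
Year 3: ⌊$224,718 × 150%/8⌋ = $42,134. Book value $182,584.
Year 4: ⌊$182,584 × 150%/8⌋ = $34,234. Book value $148,350.
Year 5: ⌊$148,350 × 150%/8⌋ = $27,815. Book value $120,535.
Year 6: ⌊$120,535 × 150%/8⌋ = $22,600. Book value $97,935.
Year 7: ⌊$97,935 × 150%/8⌋ = $18,362. Book value $79,573.
Year 8 (final): $79,573 − $31,600 = $47,973. Book value $31,600.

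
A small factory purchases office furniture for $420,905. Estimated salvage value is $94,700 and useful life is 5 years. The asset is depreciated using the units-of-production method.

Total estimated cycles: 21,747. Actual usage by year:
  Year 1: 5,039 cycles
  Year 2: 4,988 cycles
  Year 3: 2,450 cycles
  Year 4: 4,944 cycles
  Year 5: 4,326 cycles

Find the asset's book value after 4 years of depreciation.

Depreciable base = $420,905 − $94,700 = $326,205.
Rate = $326,205 / 21,747 cycles = $15 per cycle.
Year 1: 5,039 × $15 = $75,585. Book value $345,320.
Year 2: 4,988 × $15 = $74,820. Book value $270,500.
Year 3: 2,450 × $15 = $36,750. Book value $233,750.
Year 4: 4,944 × $15 = $74,160. Book value $159,590.

$159,590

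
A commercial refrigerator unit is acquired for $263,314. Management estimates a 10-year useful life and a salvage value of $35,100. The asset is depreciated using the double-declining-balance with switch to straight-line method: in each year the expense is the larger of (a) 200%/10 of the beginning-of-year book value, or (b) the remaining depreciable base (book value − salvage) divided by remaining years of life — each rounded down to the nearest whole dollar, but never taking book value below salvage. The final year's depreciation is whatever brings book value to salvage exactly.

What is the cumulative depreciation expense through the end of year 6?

$194,286

Depreciable base = $263,314 − $35,100 = $228,214.
Year 1: DB = ⌊$263,314 × 200%/10⌋ = $52,662; SL = ⌊$228,214/10⌋ = $22,821 → take DB $52,662. Book value $210,652.
Year 2: DB = ⌊$210,652 × 200%/10⌋ = $42,130; SL = ⌊$175,552/9⌋ = $19,505 → take DB $42,130. Book value $168,522.
Year 3: DB = ⌊$168,522 × 200%/10⌋ = $33,704; SL = ⌊$133,422/8⌋ = $16,677 → take DB $33,704. Book value $134,818.
Year 4: DB = ⌊$134,818 × 200%/10⌋ = $26,963; SL = ⌊$99,718/7⌋ = $14,245 → take DB $26,963. Book value $107,855.
Year 5: DB = ⌊$107,855 × 200%/10⌋ = $21,571; SL = ⌊$72,755/6⌋ = $12,125 → take DB $21,571. Book value $86,284.
Year 6: DB = ⌊$86,284 × 200%/10⌋ = $17,256; SL = ⌊$51,184/5⌋ = $10,236 → take DB $17,256. Book value $69,028.
Accumulated through year 6 = $263,314 − $69,028 = $194,286.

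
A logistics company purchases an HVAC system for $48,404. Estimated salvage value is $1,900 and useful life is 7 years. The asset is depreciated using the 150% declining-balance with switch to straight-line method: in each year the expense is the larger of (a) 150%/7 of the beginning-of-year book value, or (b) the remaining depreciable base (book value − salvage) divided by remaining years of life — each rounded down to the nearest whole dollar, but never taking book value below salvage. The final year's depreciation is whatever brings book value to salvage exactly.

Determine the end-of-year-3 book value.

Depreciable base = $48,404 − $1,900 = $46,504.
Year 1: DB = ⌊$48,404 × 150%/7⌋ = $10,372; SL = ⌊$46,504/7⌋ = $6,643 → take DB $10,372. Book value $38,032.
Year 2: DB = ⌊$38,032 × 150%/7⌋ = $8,149; SL = ⌊$36,132/6⌋ = $6,022 → take DB $8,149. Book value $29,883.
Year 3: DB = ⌊$29,883 × 150%/7⌋ = $6,403; SL = ⌊$27,983/5⌋ = $5,596 → take DB $6,403. Book value $23,480.

$23,480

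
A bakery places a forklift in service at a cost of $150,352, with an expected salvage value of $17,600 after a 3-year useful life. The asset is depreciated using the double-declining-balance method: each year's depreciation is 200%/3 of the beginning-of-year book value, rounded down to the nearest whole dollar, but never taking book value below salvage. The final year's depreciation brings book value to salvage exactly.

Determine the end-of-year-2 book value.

$17,600

Depreciable base = $150,352 − $17,600 = $132,752.
Year 1: ⌊$150,352 × 200%/3⌋ = $100,234. Book value $50,118.
Year 2: ⌊$50,118 × 200%/3⌋ = $33,412, capped at $32,518. Book value $17,600.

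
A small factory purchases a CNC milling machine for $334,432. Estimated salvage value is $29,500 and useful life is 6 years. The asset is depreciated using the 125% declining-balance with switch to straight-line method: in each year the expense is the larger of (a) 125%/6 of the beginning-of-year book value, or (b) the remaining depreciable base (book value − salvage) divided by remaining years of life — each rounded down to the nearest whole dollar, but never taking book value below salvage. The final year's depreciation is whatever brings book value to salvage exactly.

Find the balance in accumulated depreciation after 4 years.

$214,881

Depreciable base = $334,432 − $29,500 = $304,932.
Year 1: DB = ⌊$334,432 × 125%/6⌋ = $69,673; SL = ⌊$304,932/6⌋ = $50,822 → take DB $69,673. Book value $264,759.
Year 2: DB = ⌊$264,759 × 125%/6⌋ = $55,158; SL = ⌊$235,259/5⌋ = $47,051 → take DB $55,158. Book value $209,601.
Year 3: DB = ⌊$209,601 × 125%/6⌋ = $43,666; SL = ⌊$180,101/4⌋ = $45,025 → take SL $45,025. Book value $164,576.
Year 4: DB = ⌊$164,576 × 125%/6⌋ = $34,286; SL = ⌊$135,076/3⌋ = $45,025 → take SL $45,025. Book value $119,551.
Accumulated through year 4 = $334,432 − $119,551 = $214,881.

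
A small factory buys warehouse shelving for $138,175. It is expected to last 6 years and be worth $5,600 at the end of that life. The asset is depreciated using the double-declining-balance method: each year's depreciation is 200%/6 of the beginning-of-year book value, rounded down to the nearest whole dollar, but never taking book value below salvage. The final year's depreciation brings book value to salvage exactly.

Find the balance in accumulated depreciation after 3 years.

Depreciable base = $138,175 − $5,600 = $132,575.
Year 1: ⌊$138,175 × 200%/6⌋ = $46,058. Book value $92,117.
Year 2: ⌊$92,117 × 200%/6⌋ = $30,705. Book value $61,412.
Year 3: ⌊$61,412 × 200%/6⌋ = $20,470. Book value $40,942.
Accumulated through year 3 = $138,175 − $40,942 = $97,233.

$97,233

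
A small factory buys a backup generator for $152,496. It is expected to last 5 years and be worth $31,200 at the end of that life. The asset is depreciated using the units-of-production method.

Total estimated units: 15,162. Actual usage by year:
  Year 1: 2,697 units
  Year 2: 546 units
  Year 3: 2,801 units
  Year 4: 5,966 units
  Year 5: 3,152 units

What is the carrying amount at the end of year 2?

Depreciable base = $152,496 − $31,200 = $121,296.
Rate = $121,296 / 15,162 units = $8 per unit.
Year 1: 2,697 × $8 = $21,576. Book value $130,920.
Year 2: 546 × $8 = $4,368. Book value $126,552.

$126,552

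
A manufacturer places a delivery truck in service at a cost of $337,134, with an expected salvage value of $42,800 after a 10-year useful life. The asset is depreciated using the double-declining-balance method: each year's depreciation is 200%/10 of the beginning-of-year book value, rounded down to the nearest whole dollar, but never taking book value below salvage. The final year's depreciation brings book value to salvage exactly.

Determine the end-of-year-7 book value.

Depreciable base = $337,134 − $42,800 = $294,334.
Year 1: ⌊$337,134 × 200%/10⌋ = $67,426. Book value $269,708.
Year 2: ⌊$269,708 × 200%/10⌋ = $53,941. Book value $215,767.
Year 3: ⌊$215,767 × 200%/10⌋ = $43,153. Book value $172,614.
Year 4: ⌊$172,614 × 200%/10⌋ = $34,522. Book value $138,092.
Year 5: ⌊$138,092 × 200%/10⌋ = $27,618. Book value $110,474.
Year 6: ⌊$110,474 × 200%/10⌋ = $22,094. Book value $88,380.
Year 7: ⌊$88,380 × 200%/10⌋ = $17,676. Book value $70,704.

$70,704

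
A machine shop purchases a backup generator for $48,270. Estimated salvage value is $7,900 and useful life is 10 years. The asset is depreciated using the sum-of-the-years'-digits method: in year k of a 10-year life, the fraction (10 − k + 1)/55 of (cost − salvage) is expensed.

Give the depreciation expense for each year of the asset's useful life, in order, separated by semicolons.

Depreciable base = $48,270 − $7,900 = $40,370.
Sum of the years' digits = 10+9+8+7+6+5+4+3+2+1 = 55.
Year 1: $40,370 × 10/55 = $7,340. Book value $40,930.
Year 2: $40,370 × 9/55 = $6,606. Book value $34,324.
Year 3: $40,370 × 8/55 = $5,872. Book value $28,452.
Year 4: $40,370 × 7/55 = $5,138. Book value $23,314.
Year 5: $40,370 × 6/55 = $4,404. Book value $18,910.
Year 6: $40,370 × 5/55 = $3,670. Book value $15,240.
Year 7: $40,370 × 4/55 = $2,936. Book value $12,304.
Year 8: $40,370 × 3/55 = $2,202. Book value $10,102.
Year 9: $40,370 × 2/55 = $1,468. Book value $8,634.
Year 10: $40,370 × 1/55 = $734. Book value $7,900.

$7,340; $6,606; $5,872; $5,138; $4,404; $3,670; $2,936; $2,202; $1,468; $734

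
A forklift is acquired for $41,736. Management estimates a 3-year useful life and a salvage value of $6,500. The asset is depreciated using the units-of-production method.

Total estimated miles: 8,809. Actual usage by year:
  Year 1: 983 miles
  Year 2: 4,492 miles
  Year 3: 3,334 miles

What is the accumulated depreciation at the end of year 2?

$21,900

Depreciable base = $41,736 − $6,500 = $35,236.
Rate = $35,236 / 8,809 miles = $4 per mile.
Year 1: 983 × $4 = $3,932. Book value $37,804.
Year 2: 4,492 × $4 = $17,968. Book value $19,836.
Accumulated through year 2 = $41,736 − $19,836 = $21,900.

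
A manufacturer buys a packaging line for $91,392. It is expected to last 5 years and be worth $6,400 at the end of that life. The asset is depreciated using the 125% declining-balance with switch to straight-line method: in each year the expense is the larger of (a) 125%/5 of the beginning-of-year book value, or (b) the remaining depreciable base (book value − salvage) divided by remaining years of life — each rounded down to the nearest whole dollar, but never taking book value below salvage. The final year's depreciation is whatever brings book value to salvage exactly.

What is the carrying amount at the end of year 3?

Depreciable base = $91,392 − $6,400 = $84,992.
Year 1: DB = ⌊$91,392 × 125%/5⌋ = $22,848; SL = ⌊$84,992/5⌋ = $16,998 → take DB $22,848. Book value $68,544.
Year 2: DB = ⌊$68,544 × 125%/5⌋ = $17,136; SL = ⌊$62,144/4⌋ = $15,536 → take DB $17,136. Book value $51,408.
Year 3: DB = ⌊$51,408 × 125%/5⌋ = $12,852; SL = ⌊$45,008/3⌋ = $15,002 → take SL $15,002. Book value $36,406.

$36,406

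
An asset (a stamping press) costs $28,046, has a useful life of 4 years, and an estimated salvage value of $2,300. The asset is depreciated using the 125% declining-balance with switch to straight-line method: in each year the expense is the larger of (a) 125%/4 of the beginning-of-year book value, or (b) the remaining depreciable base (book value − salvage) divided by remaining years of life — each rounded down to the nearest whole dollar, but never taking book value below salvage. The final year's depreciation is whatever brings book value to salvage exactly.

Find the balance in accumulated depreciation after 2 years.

$14,789

Depreciable base = $28,046 − $2,300 = $25,746.
Year 1: DB = ⌊$28,046 × 125%/4⌋ = $8,764; SL = ⌊$25,746/4⌋ = $6,436 → take DB $8,764. Book value $19,282.
Year 2: DB = ⌊$19,282 × 125%/4⌋ = $6,025; SL = ⌊$16,982/3⌋ = $5,660 → take DB $6,025. Book value $13,257.
Accumulated through year 2 = $28,046 − $13,257 = $14,789.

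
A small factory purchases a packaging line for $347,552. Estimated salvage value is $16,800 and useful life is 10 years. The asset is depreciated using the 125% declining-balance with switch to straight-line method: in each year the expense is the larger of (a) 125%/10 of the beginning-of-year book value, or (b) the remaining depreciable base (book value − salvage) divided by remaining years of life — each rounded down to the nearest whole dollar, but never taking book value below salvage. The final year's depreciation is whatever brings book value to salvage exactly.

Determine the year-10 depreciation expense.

$30,862

Depreciable base = $347,552 − $16,800 = $330,752.
Year 1: DB = ⌊$347,552 × 125%/10⌋ = $43,444; SL = ⌊$330,752/10⌋ = $33,075 → take DB $43,444. Book value $304,108.
Year 2: DB = ⌊$304,108 × 125%/10⌋ = $38,013; SL = ⌊$287,308/9⌋ = $31,923 → take DB $38,013. Book value $266,095.
Year 3: DB = ⌊$266,095 × 125%/10⌋ = $33,261; SL = ⌊$249,295/8⌋ = $31,161 → take DB $33,261. Book value $232,834.
Year 4: DB = ⌊$232,834 × 125%/10⌋ = $29,104; SL = ⌊$216,034/7⌋ = $30,862 → take SL $30,862. Book value $201,972.
Year 5: DB = ⌊$201,972 × 125%/10⌋ = $25,246; SL = ⌊$185,172/6⌋ = $30,862 → take SL $30,862. Book value $171,110.
Year 6: DB = ⌊$171,110 × 125%/10⌋ = $21,388; SL = ⌊$154,310/5⌋ = $30,862 → take SL $30,862. Book value $140,248.
Year 7: DB = ⌊$140,248 × 125%/10⌋ = $17,531; SL = ⌊$123,448/4⌋ = $30,862 → take SL $30,862. Book value $109,386.
Year 8: DB = ⌊$109,386 × 125%/10⌋ = $13,673; SL = ⌊$92,586/3⌋ = $30,862 → take SL $30,862. Book value $78,524.
Year 9: DB = ⌊$78,524 × 125%/10⌋ = $9,815; SL = ⌊$61,724/2⌋ = $30,862 → take SL $30,862. Book value $47,662.
Year 10 (final): $47,662 − $16,800 = $30,862. Book value $16,800.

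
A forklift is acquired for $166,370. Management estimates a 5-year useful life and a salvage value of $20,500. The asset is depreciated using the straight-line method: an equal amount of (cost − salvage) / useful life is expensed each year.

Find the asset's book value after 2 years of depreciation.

Depreciable base = $166,370 − $20,500 = $145,870.
Annual expense = $145,870 / 5 = $29,174.
End of year 1: book value $137,196.
End of year 2: book value $108,022.

$108,022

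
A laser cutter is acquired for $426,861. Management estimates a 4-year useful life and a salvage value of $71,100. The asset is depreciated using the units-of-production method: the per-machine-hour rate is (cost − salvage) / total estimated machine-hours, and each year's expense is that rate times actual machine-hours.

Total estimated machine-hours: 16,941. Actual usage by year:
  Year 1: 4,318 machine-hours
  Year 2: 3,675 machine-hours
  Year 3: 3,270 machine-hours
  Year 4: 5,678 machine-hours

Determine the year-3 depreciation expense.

$68,670

Depreciable base = $426,861 − $71,100 = $355,761.
Rate = $355,761 / 16,941 machine-hours = $21 per machine-hour.
Year 1: 4,318 × $21 = $90,678. Book value $336,183.
Year 2: 3,675 × $21 = $77,175. Book value $259,008.
Year 3: 3,270 × $21 = $68,670. Book value $190,338.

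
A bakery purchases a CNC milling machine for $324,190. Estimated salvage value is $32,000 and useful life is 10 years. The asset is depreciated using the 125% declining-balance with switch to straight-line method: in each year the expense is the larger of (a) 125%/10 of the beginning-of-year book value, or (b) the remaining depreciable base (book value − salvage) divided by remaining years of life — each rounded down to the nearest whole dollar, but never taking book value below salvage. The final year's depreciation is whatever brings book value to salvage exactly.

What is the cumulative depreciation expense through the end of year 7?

$213,171

Depreciable base = $324,190 − $32,000 = $292,190.
Year 1: DB = ⌊$324,190 × 125%/10⌋ = $40,523; SL = ⌊$292,190/10⌋ = $29,219 → take DB $40,523. Book value $283,667.
Year 2: DB = ⌊$283,667 × 125%/10⌋ = $35,458; SL = ⌊$251,667/9⌋ = $27,963 → take DB $35,458. Book value $248,209.
Year 3: DB = ⌊$248,209 × 125%/10⌋ = $31,026; SL = ⌊$216,209/8⌋ = $27,026 → take DB $31,026. Book value $217,183.
Year 4: DB = ⌊$217,183 × 125%/10⌋ = $27,147; SL = ⌊$185,183/7⌋ = $26,454 → take DB $27,147. Book value $190,036.
Year 5: DB = ⌊$190,036 × 125%/10⌋ = $23,754; SL = ⌊$158,036/6⌋ = $26,339 → take SL $26,339. Book value $163,697.
Year 6: DB = ⌊$163,697 × 125%/10⌋ = $20,462; SL = ⌊$131,697/5⌋ = $26,339 → take SL $26,339. Book value $137,358.
Year 7: DB = ⌊$137,358 × 125%/10⌋ = $17,169; SL = ⌊$105,358/4⌋ = $26,339 → take SL $26,339. Book value $111,019.
Accumulated through year 7 = $324,190 − $111,019 = $213,171.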